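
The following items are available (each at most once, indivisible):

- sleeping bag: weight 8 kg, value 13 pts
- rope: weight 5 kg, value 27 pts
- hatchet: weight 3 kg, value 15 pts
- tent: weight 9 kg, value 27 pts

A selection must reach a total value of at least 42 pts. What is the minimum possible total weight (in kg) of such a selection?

Subsets with value ≥ 42, sorted by total weight:
- rope+hatchet: weight 8, value 42
- hatchet+tent: weight 12, value 42
- rope+tent: weight 14, value 54
Minimum weight: 8 kg.

8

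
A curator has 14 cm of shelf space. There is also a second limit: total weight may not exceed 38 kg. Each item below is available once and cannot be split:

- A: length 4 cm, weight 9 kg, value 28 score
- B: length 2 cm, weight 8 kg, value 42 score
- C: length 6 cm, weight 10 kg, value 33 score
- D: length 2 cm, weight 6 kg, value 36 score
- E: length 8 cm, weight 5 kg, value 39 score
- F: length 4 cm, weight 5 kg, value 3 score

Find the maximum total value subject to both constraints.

139 score

Feasible sets respecting both limits:
- A+B+C+D: length 14, weight 33, value 139
- B+D+E: length 12, weight 19, value 117
- B+C+D+F: length 14, weight 29, value 114
Best: 139 score.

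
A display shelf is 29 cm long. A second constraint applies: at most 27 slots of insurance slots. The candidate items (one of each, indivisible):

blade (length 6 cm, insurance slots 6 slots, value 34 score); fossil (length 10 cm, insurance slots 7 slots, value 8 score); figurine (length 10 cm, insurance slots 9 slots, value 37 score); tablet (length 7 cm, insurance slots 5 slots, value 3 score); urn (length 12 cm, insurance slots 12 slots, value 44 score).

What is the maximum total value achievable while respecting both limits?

Feasible sets respecting both limits:
- blade+figurine+urn: length 28, insurance slots 27, value 115
- blade+fossil+urn: length 28, insurance slots 25, value 86
- figurine+tablet+urn: length 29, insurance slots 26, value 84
Best: 115 score.

115 score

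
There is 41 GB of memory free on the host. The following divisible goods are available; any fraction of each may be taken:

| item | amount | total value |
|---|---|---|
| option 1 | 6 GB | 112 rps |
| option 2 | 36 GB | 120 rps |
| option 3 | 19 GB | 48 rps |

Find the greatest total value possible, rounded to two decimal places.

228.67

Take in order of value per unit:
- option 1 (112/6 per unit): all 6 → value 112, running total 112.00
- option 2 (120/36 per unit): 35 of 36 → value 35×120/36 = 116.6667, running total 228.67
Total 228.67.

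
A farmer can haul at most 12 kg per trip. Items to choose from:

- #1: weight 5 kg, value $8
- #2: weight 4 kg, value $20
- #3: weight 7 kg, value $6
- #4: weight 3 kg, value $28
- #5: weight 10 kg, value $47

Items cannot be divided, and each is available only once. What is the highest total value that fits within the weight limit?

$56

Check high-value combinations within 12 kg:
- #1+#2+#4: weight 5+4+3=12, value 8+20+28=56
- #2+#4: weight 4+3=7, value 20+28=48
- #5: weight 10, value 47
- #1+#4: weight 5+3=8, value 8+28=36
- #3+#4: weight 7+3=10, value 6+28=34
Best: $56.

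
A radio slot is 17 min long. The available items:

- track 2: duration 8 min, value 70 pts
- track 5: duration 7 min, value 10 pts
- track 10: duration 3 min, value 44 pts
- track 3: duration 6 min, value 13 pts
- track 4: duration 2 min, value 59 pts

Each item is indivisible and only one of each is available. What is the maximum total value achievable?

173 pts

Check high-value combinations within 17 min:
- track 2+track 10+track 4: duration 8+3+2=13, value 70+44+59=173
- track 2+track 3+track 4: duration 8+6+2=16, value 70+13+59=142
- track 2+track 5+track 4: duration 8+7+2=17, value 70+10+59=139
Best: 173 pts.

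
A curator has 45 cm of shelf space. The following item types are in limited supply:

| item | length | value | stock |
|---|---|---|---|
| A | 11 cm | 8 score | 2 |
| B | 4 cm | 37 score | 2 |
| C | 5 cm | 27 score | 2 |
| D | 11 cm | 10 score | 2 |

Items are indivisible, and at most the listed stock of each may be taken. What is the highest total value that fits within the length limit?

Best selections within length 45 and stock limits:
- 2×B + 2×C + 2×D: length 40, value 148
- 1×A + 2×B + 2×C + 1×D: length 40, value 146
- 2×A + 2×B + 2×C: length 40, value 144
Best: 148 score.

148 score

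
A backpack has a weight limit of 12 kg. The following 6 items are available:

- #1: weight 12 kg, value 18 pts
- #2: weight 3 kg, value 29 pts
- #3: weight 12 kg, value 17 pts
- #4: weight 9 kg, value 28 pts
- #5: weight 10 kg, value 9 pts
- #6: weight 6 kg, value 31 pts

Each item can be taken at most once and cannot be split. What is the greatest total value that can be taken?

60 pts

This is a 0/1 knapsack; check combinations near the capacity.
- #2+#6: weight 3+6=9, value 29+31=60
- #2+#4: weight 3+9=12, value 29+28=57
- #6: weight 6, value 31
Best: 60 pts.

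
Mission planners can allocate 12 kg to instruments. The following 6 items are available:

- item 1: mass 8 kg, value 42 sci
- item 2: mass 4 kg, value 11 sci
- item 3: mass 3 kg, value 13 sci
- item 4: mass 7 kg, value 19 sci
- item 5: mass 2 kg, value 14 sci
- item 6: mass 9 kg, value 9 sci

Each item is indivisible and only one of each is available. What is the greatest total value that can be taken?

Check high-value combinations within 12 kg:
- item 1+item 5: mass 8+2=10, value 42+14=56
- item 1+item 3: mass 8+3=11, value 42+13=55
- item 1+item 2: mass 8+4=12, value 42+11=53
Best: 56 sci.

56 sci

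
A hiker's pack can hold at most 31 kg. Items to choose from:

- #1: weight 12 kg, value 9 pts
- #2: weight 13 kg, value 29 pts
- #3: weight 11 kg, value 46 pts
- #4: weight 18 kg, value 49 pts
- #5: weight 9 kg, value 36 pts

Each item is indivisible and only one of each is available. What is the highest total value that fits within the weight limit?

Check high-value combinations within 31 kg:
- #3+#4: weight 11+18=29, value 46+49=95
- #4+#5: weight 18+9=27, value 49+36=85
- #3+#5: weight 11+9=20, value 46+36=82
Best: 95 pts.

95 pts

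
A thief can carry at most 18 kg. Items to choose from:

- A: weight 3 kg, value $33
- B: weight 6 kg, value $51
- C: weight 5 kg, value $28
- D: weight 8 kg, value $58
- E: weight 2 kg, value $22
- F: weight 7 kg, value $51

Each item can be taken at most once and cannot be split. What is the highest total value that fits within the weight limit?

Check high-value combinations within 18 kg:
- A+B+E+F: weight 3+6+2+7=18, value 33+51+22+51=157
- A+B+D: weight 3+6+8=17, value 33+51+58=142
- A+D+F: weight 3+8+7=18, value 33+58+51=142
- A+C+D+E: weight 3+5+8+2=18, value 33+28+58+22=141
Best: $157.

$157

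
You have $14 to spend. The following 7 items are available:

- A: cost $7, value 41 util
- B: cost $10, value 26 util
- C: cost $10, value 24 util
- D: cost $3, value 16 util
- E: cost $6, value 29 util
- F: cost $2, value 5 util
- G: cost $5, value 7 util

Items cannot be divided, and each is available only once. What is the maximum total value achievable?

70 util

Check high-value combinations within $14:
- A+E: cost 7+6=13, value 41+29=70
- A+D+F: cost 7+3+2=12, value 41+16+5=62
- A+D: cost 7+3=10, value 41+16=57
- A+F+G: cost 7+2+5=14, value 41+5+7=53
Best: 70 util.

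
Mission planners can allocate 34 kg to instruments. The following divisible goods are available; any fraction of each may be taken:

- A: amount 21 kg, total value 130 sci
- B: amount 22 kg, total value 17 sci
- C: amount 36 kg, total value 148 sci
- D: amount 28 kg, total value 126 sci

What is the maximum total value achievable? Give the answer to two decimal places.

Take in order of value per unit:
- A (130/21 per unit): all 21 → value 130, running total 130.00
- D (126/28 per unit): 13 of 28 → value 13×126/28 = 58.5000, running total 188.50
Total 188.50.

188.50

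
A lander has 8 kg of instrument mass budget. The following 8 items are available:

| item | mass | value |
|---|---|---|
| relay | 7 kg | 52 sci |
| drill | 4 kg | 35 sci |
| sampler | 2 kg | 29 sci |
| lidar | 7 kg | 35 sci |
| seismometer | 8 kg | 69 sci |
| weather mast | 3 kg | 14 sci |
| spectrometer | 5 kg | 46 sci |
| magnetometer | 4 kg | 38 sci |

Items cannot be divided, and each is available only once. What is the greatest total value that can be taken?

75 sci

Check high-value combinations within 8 kg:
- sampler+spectrometer: mass 2+5=7, value 29+46=75
- drill+magnetometer: mass 4+4=8, value 35+38=73
- seismometer: mass 8, value 69
- sampler+magnetometer: mass 2+4=6, value 29+38=67
Best: 75 sci.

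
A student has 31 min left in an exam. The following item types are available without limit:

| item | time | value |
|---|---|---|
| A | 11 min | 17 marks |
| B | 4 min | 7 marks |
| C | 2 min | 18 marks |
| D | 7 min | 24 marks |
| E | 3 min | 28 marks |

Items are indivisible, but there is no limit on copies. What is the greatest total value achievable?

Best value-per-unit is E at 28/3; filling with it alone gives 10×28 = 280.
Optimal mix: 2×C + 9×E → time 31, value 288.

288 marks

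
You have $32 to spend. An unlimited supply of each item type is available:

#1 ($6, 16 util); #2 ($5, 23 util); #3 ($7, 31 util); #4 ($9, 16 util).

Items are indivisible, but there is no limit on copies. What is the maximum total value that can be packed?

146 util

Best value-per-unit is #2 at 23/5; filling with it alone gives 6×23 = 138.
Optimal mix: 5×#2 + 1×#3 → cost 32, value 146.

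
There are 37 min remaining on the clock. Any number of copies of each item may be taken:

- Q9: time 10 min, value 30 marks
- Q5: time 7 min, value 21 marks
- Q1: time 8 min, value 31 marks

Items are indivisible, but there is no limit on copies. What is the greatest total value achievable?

125 marks

Best value-per-unit is Q1 at 31/8; filling with it alone gives 4×31 = 124.
Optimal mix: 3×Q5 + 2×Q1 → time 37, value 125.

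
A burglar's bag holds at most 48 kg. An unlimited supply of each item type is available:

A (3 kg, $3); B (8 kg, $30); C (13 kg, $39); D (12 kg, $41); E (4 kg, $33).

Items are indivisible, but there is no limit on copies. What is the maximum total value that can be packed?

Best value-per-unit is E at 33/4, and filling with it alone uses weight 12×4=48. No mix of the others beats 12×33 = 396.

$396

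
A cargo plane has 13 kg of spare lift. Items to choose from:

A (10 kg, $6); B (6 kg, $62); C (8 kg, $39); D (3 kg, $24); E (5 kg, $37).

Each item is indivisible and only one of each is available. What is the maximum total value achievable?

$99

Check high-value combinations within 13 kg:
- B+E: weight 6+5=11, value 62+37=99
- B+D: weight 6+3=9, value 62+24=86
- C+E: weight 8+5=13, value 39+37=76
Best: $99.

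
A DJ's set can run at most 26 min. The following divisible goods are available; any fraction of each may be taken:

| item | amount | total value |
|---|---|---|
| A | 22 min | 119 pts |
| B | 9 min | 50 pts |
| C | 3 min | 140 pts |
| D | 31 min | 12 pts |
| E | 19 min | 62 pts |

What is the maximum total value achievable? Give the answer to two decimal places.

Take in order of value per unit:
- C (140/3 per unit): all 3 → value 140, running total 140.00
- B (50/9 per unit): all 9 → value 50, running total 190.00
- A (119/22 per unit): 14 of 22 → value 14×119/22 = 75.7273, running total 265.73
Total 265.73.

265.73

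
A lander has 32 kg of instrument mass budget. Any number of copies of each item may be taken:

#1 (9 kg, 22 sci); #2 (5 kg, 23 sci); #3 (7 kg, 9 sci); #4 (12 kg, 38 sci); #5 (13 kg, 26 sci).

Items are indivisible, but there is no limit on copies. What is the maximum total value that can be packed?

Best value-per-unit is #2 at 23/5, and filling with it alone uses mass 6×5=30. No mix of the others beats 6×23 = 138.

138 sci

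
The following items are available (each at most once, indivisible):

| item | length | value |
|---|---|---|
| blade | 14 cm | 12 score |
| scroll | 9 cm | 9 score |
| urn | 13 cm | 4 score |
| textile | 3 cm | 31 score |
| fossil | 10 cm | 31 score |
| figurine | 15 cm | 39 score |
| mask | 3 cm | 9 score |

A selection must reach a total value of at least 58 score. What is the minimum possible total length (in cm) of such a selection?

Subsets with value ≥ 58, sorted by total length:
- textile+fossil: length 13, value 62
- textile+fossil+mask: length 16, value 71
Minimum length: 13 cm.

13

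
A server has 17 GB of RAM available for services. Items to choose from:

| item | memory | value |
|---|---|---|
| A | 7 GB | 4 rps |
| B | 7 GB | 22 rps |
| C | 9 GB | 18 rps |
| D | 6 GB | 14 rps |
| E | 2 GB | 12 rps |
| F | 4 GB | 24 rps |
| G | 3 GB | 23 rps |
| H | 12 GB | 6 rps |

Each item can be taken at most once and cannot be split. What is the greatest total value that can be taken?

81 rps

This is a 0/1 knapsack; check combinations near the capacity.
- B+E+F+G: memory 7+2+4+3=16, value 22+12+24+23=81
- D+E+F+G: memory 6+2+4+3=15, value 14+12+24+23=73
- B+F+G: memory 7+4+3=14, value 22+24+23=69
- C+F+G: memory 9+4+3=16, value 18+24+23=65
- A+E+F+G: memory 7+2+4+3=16, value 4+12+24+23=63
Best: 81 rps.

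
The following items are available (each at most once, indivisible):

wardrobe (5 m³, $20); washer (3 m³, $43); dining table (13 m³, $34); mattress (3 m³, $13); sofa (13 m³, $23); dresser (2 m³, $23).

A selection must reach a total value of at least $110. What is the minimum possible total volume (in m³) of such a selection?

Subsets with value ≥ 110, sorted by total volume:
- washer+dining table+mattress+dresser: volume 21, value 113
- wardrobe+washer+dining table+dresser: volume 23, value 120
- wardrobe+washer+dining table+mattress: volume 24, value 110
- wardrobe+washer+dining table+mattress+dresser: volume 26, value 133
Minimum volume: 21 m³.

21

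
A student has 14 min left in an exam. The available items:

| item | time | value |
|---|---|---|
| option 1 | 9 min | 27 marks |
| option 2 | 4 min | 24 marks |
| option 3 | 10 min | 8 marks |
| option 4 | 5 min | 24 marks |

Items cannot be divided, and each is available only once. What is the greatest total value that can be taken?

Check high-value combinations within 14 min:
- option 1+option 2: time 9+4=13, value 27+24=51
- option 1+option 4: time 9+5=14, value 27+24=51
- option 2+option 4: time 4+5=9, value 24+24=48
- option 2+option 3: time 4+10=14, value 24+8=32
- option 1: time 9, value 27
Best: 51 marks.

51 marks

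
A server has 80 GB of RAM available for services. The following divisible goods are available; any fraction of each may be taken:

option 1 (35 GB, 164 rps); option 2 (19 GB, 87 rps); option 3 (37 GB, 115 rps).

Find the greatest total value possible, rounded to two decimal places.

331.81

Take in order of value per unit:
- option 1 (164/35 per unit): all 35 → value 164, running total 164.00
- option 2 (87/19 per unit): all 19 → value 87, running total 251.00
- option 3 (115/37 per unit): 26 of 37 → value 26×115/37 = 80.8108, running total 331.81
Total 331.81.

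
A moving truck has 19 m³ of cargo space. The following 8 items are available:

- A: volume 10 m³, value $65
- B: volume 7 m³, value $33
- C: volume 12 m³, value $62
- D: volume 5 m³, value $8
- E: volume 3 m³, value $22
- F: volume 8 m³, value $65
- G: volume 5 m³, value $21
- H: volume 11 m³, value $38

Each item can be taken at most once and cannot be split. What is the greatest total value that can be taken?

$130

Check high-value combinations within 19 m³:
- A+F: volume 10+8=18, value 65+65=130
- B+E+F: volume 7+3+8=18, value 33+22+65=120
- E+F+G: volume 3+8+5=16, value 22+65+21=108
- A+E+G: volume 10+3+5=18, value 65+22+21=108
- F+H: volume 8+11=19, value 65+38=103
Best: $130.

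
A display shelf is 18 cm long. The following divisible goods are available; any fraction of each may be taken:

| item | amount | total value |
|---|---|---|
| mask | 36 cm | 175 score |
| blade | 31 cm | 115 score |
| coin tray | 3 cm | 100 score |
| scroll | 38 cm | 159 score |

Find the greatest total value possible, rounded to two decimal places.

Take in order of value per unit:
- coin tray (100/3 per unit): all 3 → value 100, running total 100.00
- mask (175/36 per unit): 15 of 36 → value 15×175/36 = 72.9167, running total 172.92
Total 172.92.

172.92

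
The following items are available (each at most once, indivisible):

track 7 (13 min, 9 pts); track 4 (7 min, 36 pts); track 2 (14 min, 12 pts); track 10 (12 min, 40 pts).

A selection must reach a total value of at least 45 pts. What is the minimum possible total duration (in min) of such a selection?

Subsets with value ≥ 45, sorted by total duration:
- track 4+track 10: duration 19, value 76
- track 7+track 4: duration 20, value 45
- track 4+track 2: duration 21, value 48
Minimum duration: 19 min.

19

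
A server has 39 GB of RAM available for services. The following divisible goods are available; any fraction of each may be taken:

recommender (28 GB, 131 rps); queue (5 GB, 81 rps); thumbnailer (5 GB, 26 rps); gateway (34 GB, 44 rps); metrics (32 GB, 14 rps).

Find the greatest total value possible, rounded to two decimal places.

239.29

Take in order of value per unit:
- queue (81/5 per unit): all 5 → value 81, running total 81.00
- thumbnailer (26/5 per unit): all 5 → value 26, running total 107.00
- recommender (131/28 per unit): all 28 → value 131, running total 238.00
- gateway (44/34 per unit): 1 of 34 → value 1×44/34 = 1.2941, running total 239.29
Total 239.29.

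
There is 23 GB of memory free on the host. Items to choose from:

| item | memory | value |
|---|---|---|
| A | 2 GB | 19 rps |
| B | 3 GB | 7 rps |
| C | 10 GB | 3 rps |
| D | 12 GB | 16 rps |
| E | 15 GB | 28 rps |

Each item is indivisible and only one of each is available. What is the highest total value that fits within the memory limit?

This is a 0/1 knapsack; check combinations near the capacity.
- A+B+E: memory 2+3+15=20, value 19+7+28=54
- A+E: memory 2+15=17, value 19+28=47
- A+B+D: memory 2+3+12=17, value 19+7+16=42
Best: 54 rps.

54 rps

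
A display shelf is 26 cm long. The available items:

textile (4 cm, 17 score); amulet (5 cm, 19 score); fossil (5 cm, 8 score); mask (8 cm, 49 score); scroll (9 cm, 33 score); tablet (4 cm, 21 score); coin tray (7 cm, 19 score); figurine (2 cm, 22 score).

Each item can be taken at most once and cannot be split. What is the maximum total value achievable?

Check high-value combinations within 26 cm:
- amulet+mask+tablet+coin tray+figurine: length 5+8+4+7+2=26, value 19+49+21+19+22=130
- textile+amulet+mask+tablet+figurine: length 4+5+8+4+2=23, value 17+19+49+21+22=128
- textile+mask+tablet+coin tray+figurine: length 4+8+4+7+2=25, value 17+49+21+19+22=128
Best: 130 score.

130 score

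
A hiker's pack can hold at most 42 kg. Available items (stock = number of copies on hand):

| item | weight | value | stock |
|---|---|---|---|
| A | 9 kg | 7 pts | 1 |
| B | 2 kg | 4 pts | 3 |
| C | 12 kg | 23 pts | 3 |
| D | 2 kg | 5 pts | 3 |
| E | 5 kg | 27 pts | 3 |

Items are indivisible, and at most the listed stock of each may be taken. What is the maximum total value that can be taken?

Top feasible selections:
- 2×C + 1×D + 3×E: weight 41, value 132
- 3×B + 1×C + 3×D + 3×E: weight 39, value 131
- 1×B + 2×C + 3×E: weight 41, value 131
- 2×B + 1×C + 3×D + 3×E: weight 37, value 127
Best: 132 pts.

132 pts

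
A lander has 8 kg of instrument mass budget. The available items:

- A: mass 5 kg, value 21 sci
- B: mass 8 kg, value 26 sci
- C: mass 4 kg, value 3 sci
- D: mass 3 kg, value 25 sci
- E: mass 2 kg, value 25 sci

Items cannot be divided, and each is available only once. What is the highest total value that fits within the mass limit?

Check high-value combinations within 8 kg:
- D+E: mass 3+2=5, value 25+25=50
- A+E: mass 5+2=7, value 21+25=46
- A+D: mass 5+3=8, value 21+25=46
Best: 50 sci.

50 sci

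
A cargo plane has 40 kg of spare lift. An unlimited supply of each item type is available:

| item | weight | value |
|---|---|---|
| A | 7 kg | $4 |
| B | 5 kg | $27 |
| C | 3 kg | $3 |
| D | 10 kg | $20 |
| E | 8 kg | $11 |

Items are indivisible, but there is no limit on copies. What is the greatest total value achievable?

$216

Best value-per-unit is B at 27/5, and filling with it alone uses weight 8×5=40. No mix of the others beats 8×27 = 216.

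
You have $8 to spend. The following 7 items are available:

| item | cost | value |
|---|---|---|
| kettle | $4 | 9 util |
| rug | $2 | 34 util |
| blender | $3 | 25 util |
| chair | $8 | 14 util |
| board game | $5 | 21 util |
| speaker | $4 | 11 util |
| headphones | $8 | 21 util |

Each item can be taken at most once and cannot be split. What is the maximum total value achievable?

This is a 0/1 knapsack; check combinations near the capacity.
- rug+blender: cost 2+3=5, value 34+25=59
- rug+board game: cost 2+5=7, value 34+21=55
- blender+board game: cost 3+5=8, value 25+21=46
- rug+speaker: cost 2+4=6, value 34+11=45
- kettle+rug: cost 4+2=6, value 9+34=43
Best: 59 util.

59 util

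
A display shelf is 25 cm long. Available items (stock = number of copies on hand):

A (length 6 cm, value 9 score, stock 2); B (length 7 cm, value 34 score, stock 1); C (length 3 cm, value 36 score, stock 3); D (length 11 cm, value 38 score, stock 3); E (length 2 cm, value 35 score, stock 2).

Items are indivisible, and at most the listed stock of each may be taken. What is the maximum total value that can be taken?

216 score

Top feasible selections:
- 3×C + 1×D + 2×E: length 24, value 216
- 1×B + 3×C + 2×E: length 20, value 212
Best: 216 score.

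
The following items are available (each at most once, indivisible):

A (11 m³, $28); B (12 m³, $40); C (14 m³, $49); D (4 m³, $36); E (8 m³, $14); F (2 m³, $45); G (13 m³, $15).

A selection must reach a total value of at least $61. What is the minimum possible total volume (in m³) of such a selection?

Subsets with value ≥ 61, sorted by total volume:
- D+F: volume 6, value 81
- A+F: volume 13, value 73
- D+E+F: volume 14, value 95
- B+F: volume 14, value 85
Minimum volume: 6 m³.

6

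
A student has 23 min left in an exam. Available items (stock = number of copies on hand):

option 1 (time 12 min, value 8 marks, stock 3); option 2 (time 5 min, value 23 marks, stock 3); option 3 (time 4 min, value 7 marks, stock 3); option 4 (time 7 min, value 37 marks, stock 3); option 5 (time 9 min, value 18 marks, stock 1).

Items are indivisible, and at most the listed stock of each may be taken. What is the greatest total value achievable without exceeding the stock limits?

Best selections within time 23 and stock limits:
- 3×option 4: time 21, value 111
- 3×option 2 + 1×option 4: time 22, value 106
- 1×option 2 + 1×option 3 + 2×option 4: time 23, value 104
Best: 111 marks.

111 marks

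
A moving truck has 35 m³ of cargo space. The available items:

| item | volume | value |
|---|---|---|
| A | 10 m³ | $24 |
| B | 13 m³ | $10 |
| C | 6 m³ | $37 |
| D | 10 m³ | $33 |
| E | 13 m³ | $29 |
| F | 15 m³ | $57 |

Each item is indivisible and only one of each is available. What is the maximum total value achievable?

Check high-value combinations within 35 m³:
- C+D+F: volume 6+10+15=31, value 37+33+57=127
- C+E+F: volume 6+13+15=34, value 37+29+57=123
- A+C+F: volume 10+6+15=31, value 24+37+57=118
- A+D+F: volume 10+10+15=35, value 24+33+57=114
Best: $127.

$127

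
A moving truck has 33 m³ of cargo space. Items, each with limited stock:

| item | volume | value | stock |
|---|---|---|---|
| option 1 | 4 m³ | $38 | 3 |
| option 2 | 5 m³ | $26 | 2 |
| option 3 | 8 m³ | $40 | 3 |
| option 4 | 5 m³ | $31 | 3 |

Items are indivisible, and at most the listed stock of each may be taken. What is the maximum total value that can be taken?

Top feasible selections:
- 3×option 1 + 1×option 2 + 3×option 4: volume 32, value 233
- 3×option 1 + 2×option 2 + 2×option 4: volume 32, value 228
- 3×option 1 + 2×option 3 + 1×option 4: volume 33, value 225
Best: $233.

$233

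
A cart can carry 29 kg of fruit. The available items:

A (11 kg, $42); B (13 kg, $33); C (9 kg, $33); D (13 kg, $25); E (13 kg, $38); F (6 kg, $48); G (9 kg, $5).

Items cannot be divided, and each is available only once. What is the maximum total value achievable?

This is a 0/1 knapsack; check combinations near the capacity.
- A+C+F: weight 11+9+6=26, value 42+33+48=123
- C+E+F: weight 9+13+6=28, value 33+38+48=119
- B+C+F: weight 13+9+6=28, value 33+33+48=114
- C+D+F: weight 9+13+6=28, value 33+25+48=106
- A+F+G: weight 11+6+9=26, value 42+48+5=95
Best: $123.

$123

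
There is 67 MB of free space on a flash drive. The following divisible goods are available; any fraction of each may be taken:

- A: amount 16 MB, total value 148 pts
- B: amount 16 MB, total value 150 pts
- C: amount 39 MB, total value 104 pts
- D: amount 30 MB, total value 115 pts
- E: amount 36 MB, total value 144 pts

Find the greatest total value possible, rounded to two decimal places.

Take in order of value per unit:
- B (150/16 per unit): all 16 → value 150, running total 150.00
- A (148/16 per unit): all 16 → value 148, running total 298.00
- E (144/36 per unit): 35 of 36 → value 35×144/36 = 140.0000, running total 438.00
Total 438.00.

438.00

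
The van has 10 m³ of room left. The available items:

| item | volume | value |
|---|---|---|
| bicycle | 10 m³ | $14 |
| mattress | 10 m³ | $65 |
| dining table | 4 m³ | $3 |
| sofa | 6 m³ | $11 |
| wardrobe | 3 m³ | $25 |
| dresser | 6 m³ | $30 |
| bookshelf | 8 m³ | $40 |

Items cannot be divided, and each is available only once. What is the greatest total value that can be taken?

Check high-value combinations within 10 m³:
- mattress: volume 10, value 65
- wardrobe+dresser: volume 3+6=9, value 25+30=55
- bookshelf: volume 8, value 40
- sofa+wardrobe: volume 6+3=9, value 11+25=36
- dining table+dresser: volume 4+6=10, value 3+30=33
Best: $65.

$65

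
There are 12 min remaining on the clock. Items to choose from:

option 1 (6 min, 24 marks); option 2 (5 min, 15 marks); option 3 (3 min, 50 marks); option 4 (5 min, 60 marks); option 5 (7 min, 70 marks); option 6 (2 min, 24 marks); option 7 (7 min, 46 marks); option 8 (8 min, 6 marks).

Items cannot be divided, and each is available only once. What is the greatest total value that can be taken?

This is a 0/1 knapsack; check combinations near the capacity.
- option 3+option 5+option 6: time 3+7+2=12, value 50+70+24=144
- option 3+option 4+option 6: time 3+5+2=10, value 50+60+24=134
- option 4+option 5: time 5+7=12, value 60+70=130
- option 3+option 5: time 3+7=10, value 50+70=120
Best: 144 marks.

144 marks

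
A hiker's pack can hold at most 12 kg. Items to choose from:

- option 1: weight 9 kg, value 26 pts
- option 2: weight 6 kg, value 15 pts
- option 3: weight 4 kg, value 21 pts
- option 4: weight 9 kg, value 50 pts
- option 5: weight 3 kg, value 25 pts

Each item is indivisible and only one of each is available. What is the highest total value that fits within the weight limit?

Check high-value combinations within 12 kg:
- option 4+option 5: weight 9+3=12, value 50+25=75
- option 1+option 5: weight 9+3=12, value 26+25=51
- option 4: weight 9, value 50
Best: 75 pts.

75 pts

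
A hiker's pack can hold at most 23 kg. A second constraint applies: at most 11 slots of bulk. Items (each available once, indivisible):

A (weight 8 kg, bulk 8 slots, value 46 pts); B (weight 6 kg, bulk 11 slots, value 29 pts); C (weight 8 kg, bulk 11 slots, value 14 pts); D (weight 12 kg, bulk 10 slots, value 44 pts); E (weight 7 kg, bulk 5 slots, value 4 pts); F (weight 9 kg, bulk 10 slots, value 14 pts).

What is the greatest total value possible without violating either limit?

Feasible sets respecting both limits:
- A: weight 8, bulk 8, value 46
- D: weight 12, bulk 10, value 44
- B: weight 6, bulk 11, value 29
Best: 46 pts.

46 pts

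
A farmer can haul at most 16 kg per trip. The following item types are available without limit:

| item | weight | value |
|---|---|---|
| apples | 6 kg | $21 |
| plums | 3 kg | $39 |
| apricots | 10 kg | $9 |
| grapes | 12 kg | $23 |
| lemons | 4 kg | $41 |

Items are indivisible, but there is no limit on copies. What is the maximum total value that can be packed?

$197

Best value-per-unit is plums at 39/3; filling with it alone gives 5×39 = 195.
Optimal mix: 4×plums + 1×lemons → weight 16, value 197.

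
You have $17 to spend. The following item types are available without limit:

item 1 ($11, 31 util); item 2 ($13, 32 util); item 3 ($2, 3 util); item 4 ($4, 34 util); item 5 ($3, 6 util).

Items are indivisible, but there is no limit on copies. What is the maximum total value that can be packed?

136 util

Best value-per-unit is item 4 at 34/4, and filling with it alone uses cost 4×4=16. No mix of the others beats 4×34 = 136.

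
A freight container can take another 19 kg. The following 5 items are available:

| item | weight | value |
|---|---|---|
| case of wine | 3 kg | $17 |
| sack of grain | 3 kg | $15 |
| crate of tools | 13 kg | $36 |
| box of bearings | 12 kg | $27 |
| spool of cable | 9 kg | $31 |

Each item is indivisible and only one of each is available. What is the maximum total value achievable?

Check high-value combinations within 19 kg:
- case of wine+sack of grain+crate of tools: weight 3+3+13=19, value 17+15+36=68
- case of wine+sack of grain+spool of cable: weight 3+3+9=15, value 17+15+31=63
- case of wine+sack of grain+box of bearings: weight 3+3+12=18, value 17+15+27=59
Best: $68.

$68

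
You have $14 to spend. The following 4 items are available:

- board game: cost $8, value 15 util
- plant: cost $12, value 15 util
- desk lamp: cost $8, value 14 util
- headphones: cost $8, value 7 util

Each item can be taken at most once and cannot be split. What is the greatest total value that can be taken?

15 util

This is a 0/1 knapsack; check combinations near the capacity.
- board game: cost 8, value 15
- plant: cost 12, value 15
- desk lamp: cost 8, value 14
- headphones: cost 8, value 7
Best: 15 util.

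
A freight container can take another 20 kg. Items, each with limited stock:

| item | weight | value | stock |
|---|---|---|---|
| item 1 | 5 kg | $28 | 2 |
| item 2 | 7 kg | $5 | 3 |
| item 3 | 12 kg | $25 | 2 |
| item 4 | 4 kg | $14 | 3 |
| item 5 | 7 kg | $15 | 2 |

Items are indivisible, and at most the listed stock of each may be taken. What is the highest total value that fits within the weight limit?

$84

Best selections within weight 20 and stock limits:
- 2×item 1 + 2×item 4: weight 18, value 84
- 2×item 1 + 1×item 5: weight 17, value 71
- 1×item 1 + 2×item 4 + 1×item 5: weight 20, value 71
Best: $84.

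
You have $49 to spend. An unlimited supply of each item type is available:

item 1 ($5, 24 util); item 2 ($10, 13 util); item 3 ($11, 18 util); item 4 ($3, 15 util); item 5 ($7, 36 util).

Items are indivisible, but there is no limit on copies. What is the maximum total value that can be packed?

Best value-per-unit is item 5 at 36/7, and filling with it alone uses cost 7×7=49. No mix of the others beats 7×36 = 252.

252 util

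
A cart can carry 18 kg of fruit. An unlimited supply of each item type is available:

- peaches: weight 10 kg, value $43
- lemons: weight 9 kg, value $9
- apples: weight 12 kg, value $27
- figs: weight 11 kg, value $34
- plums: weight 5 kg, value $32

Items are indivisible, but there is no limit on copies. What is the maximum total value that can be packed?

Best value-per-unit is plums at 32/5, and filling with it alone uses weight 3×5=15. No mix of the others beats 3×32 = 96.

$96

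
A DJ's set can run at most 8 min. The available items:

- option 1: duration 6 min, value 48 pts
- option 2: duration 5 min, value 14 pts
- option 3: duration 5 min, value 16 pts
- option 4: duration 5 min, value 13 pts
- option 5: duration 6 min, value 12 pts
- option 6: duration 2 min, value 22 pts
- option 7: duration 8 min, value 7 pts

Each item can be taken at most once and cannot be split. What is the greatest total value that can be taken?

Check high-value combinations within 8 min:
- option 1+option 6: duration 6+2=8, value 48+22=70
- option 1: duration 6, value 48
- option 3+option 6: duration 5+2=7, value 16+22=38
- option 2+option 6: duration 5+2=7, value 14+22=36
Best: 70 pts.

70 pts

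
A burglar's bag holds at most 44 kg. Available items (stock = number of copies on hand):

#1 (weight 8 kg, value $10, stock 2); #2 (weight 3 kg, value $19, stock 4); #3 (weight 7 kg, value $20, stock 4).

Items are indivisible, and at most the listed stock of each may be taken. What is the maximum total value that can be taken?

Best selections within weight 44 and stock limits:
- 4×#2 + 4×#3: weight 40, value 156
- 1×#1 + 4×#2 + 3×#3: weight 41, value 146
- 3×#2 + 4×#3: weight 37, value 137
Best: $156.

$156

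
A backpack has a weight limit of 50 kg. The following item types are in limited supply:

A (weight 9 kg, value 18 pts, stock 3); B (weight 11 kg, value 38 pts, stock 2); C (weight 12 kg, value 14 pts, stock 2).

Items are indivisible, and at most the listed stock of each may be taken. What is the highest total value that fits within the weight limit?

130 pts

Top feasible selections:
- 3×A + 2×B: weight 49, value 130
- 2×A + 2×B: weight 40, value 112
Best: 130 pts.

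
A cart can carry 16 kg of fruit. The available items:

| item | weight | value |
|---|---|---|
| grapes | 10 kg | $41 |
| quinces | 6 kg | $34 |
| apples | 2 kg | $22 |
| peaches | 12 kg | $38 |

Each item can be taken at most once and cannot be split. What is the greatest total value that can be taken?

$75

Check high-value combinations within 16 kg:
- grapes+quinces: weight 10+6=16, value 41+34=75
- grapes+apples: weight 10+2=12, value 41+22=63
- apples+peaches: weight 2+12=14, value 22+38=60
- quinces+apples: weight 6+2=8, value 34+22=56
- grapes: weight 10, value 41
Best: $75.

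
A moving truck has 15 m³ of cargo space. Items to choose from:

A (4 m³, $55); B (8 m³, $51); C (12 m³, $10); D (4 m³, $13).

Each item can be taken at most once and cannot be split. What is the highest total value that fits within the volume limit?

Check high-value combinations within 15 m³:
- A+B: volume 4+8=12, value 55+51=106
- A+D: volume 4+4=8, value 55+13=68
- B+D: volume 8+4=12, value 51+13=64
- A: volume 4, value 55
- B: volume 8, value 51
Best: $106.

$106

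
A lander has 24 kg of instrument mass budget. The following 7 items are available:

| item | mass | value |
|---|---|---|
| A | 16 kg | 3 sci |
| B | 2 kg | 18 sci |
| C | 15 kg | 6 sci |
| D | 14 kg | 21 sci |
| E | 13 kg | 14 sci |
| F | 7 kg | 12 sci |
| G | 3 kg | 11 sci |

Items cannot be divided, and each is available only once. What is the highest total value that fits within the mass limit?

51 sci

Check high-value combinations within 24 kg:
- B+D+F: mass 2+14+7=23, value 18+21+12=51
- B+D+G: mass 2+14+3=19, value 18+21+11=50
- B+E+F: mass 2+13+7=22, value 18+14+12=44
- D+F+G: mass 14+7+3=24, value 21+12+11=44
Best: 51 sci.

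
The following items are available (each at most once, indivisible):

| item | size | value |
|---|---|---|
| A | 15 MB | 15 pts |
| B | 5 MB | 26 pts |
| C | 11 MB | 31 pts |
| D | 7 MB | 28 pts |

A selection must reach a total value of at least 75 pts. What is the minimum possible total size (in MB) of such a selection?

23

Subsets with value ≥ 75, sorted by total size:
- B+C+D: size 23, value 85
- A+B+C+D: size 38, value 100
Minimum size: 23 MB.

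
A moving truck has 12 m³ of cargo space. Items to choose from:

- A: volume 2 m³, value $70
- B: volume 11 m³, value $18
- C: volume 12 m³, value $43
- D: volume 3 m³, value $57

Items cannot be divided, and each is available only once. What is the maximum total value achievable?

$127

Check high-value combinations within 12 m³:
- A+D: volume 2+3=5, value 70+57=127
- A: volume 2, value 70
- D: volume 3, value 57
Best: $127.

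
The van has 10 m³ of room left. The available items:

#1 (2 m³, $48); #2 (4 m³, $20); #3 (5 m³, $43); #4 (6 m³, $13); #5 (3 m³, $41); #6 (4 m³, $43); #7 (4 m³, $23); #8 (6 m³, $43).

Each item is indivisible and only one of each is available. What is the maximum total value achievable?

Check high-value combinations within 10 m³:
- #1+#5+#6: volume 2+3+4=9, value 48+41+43=132
- #1+#3+#5: volume 2+5+3=10, value 48+43+41=132
- #1+#6+#7: volume 2+4+4=10, value 48+43+23=114
Best: $132.

$132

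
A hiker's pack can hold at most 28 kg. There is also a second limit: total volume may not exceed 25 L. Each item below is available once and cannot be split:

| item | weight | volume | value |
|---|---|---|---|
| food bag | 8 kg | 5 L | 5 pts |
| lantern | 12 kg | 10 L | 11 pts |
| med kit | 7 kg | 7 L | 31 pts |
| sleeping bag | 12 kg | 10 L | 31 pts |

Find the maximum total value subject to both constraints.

Feasible sets respecting both limits:
- food bag+med kit+sleeping bag: weight 27, volume 22, value 67
- med kit+sleeping bag: weight 19, volume 17, value 62
- food bag+lantern+med kit: weight 27, volume 22, value 47
- lantern+med kit: weight 19, volume 17, value 42
Best: 67 pts.

67 pts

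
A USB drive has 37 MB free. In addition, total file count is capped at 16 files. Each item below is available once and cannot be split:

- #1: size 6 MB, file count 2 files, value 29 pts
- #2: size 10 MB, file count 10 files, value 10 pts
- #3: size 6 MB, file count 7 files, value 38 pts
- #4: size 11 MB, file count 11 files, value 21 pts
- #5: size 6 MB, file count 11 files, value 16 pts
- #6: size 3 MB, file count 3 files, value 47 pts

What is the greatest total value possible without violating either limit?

114 pts

Feasible sets respecting both limits:
- #1+#3+#6: size 15, file count 12, value 114
- #1+#4+#6: size 20, file count 16, value 97
- #1+#5+#6: size 15, file count 16, value 92
Best: 114 pts.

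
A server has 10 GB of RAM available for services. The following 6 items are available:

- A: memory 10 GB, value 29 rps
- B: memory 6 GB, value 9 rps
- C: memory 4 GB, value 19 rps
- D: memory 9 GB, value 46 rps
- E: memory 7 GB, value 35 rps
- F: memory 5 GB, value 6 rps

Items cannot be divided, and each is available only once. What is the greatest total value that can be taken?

46 rps

Check high-value combinations within 10 GB:
- D: memory 9, value 46
- E: memory 7, value 35
- A: memory 10, value 29
- B+C: memory 6+4=10, value 9+19=28
- C+F: memory 4+5=9, value 19+6=25
Best: 46 rps.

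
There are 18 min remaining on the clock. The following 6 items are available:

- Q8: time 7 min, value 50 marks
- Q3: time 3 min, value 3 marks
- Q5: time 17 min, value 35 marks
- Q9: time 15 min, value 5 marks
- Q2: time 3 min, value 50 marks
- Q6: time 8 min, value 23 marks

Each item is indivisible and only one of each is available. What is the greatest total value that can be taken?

123 marks

Check high-value combinations within 18 min:
- Q8+Q2+Q6: time 7+3+8=18, value 50+50+23=123
- Q8+Q3+Q2: time 7+3+3=13, value 50+3+50=103
- Q8+Q2: time 7+3=10, value 50+50=100
Best: 123 marks.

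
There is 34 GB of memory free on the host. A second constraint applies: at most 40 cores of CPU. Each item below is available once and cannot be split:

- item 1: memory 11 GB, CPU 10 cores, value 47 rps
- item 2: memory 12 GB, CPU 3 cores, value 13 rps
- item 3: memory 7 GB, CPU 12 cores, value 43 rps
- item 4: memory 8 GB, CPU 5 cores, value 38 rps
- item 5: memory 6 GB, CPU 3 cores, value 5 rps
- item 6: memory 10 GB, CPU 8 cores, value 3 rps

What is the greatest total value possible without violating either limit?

Feasible sets respecting both limits:
- item 1+item 3+item 4+item 5: memory 32, CPU 30, value 133
- item 1+item 3+item 4: memory 26, CPU 27, value 128
- item 1+item 2+item 3: memory 30, CPU 25, value 103
- item 2+item 3+item 4+item 5: memory 33, CPU 23, value 99
Best: 133 rps.

133 rps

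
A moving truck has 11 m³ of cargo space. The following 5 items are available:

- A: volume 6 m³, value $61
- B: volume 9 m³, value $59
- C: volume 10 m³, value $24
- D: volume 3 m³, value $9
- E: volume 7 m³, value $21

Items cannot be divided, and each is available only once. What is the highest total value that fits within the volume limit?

Check high-value combinations within 11 m³:
- A+D: volume 6+3=9, value 61+9=70
- A: volume 6, value 61
- B: volume 9, value 59
- D+E: volume 3+7=10, value 9+21=30
Best: $70.

$70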